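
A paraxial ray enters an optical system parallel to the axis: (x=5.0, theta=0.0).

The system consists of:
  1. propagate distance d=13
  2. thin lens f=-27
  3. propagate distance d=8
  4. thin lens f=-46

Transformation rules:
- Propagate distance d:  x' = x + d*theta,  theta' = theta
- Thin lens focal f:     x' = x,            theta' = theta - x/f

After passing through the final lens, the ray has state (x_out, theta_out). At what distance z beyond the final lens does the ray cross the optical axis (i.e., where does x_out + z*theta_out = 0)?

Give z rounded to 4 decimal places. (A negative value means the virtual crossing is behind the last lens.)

Initial: x=5.0000 theta=0.0000
After 1 (propagate distance d=13): x=5.0000 theta=0.0000
After 2 (thin lens f=-27): x=5.0000 theta=5/27 (≈0.1852)
After 3 (propagate distance d=8): x=175/27 (≈6.4815) theta=5/27 (≈0.1852)
After 4 (thin lens f=-46): x=175/27 (≈6.4815) theta=15/46 (≈0.3261)
z_focus = -x_out/theta_out = -(175/27)/(15/46) = -1610/81 ≈ -19.8765
Rounded to 4 decimal places: z = -19.8765

Answer: -19.8765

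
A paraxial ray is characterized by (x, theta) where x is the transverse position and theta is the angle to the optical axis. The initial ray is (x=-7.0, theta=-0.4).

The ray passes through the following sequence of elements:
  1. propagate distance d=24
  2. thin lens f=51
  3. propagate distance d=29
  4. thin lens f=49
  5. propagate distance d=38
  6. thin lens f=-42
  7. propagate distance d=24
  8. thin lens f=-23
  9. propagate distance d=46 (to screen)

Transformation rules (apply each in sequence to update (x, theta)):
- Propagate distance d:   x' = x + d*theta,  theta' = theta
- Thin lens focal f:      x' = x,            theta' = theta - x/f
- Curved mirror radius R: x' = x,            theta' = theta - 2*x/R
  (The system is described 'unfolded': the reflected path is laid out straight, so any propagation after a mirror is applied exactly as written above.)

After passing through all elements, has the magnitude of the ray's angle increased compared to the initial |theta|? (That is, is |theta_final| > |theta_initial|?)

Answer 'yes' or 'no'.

Initial: x=-7.0000 theta=-0.4000
After 1 (propagate distance d=24): x=-16.6000 theta=-0.4000
After 2 (thin lens f=51): x=-16.6000 theta=-19/255 (≈-0.0745)
After 3 (propagate distance d=29): x=-4784/255 (≈-18.7608) theta=-19/255 (≈-0.0745)
After 4 (thin lens f=49): x=-4784/255 (≈-18.7608) theta=3853/12495 (≈0.3084)
After 5 (propagate distance d=38): x=-29334/4165 (≈-7.0430) theta=3853/12495 (≈0.3084)
After 6 (thin lens f=-42): x=-29334/4165 (≈-7.0430) theta=12304/87465 (≈0.1407)
After 7 (propagate distance d=24): x=-106906/29155 (≈-3.6668) theta=12304/87465 (≈0.1407)
After 8 (thin lens f=-23): x=-106906/29155 (≈-3.6668) theta=-37726/2011695 (≈-0.0188)
After 9 (propagate distance d=46 (to screen)): x=-79234/17493 (≈-4.5295) theta=-37726/2011695 (≈-0.0188)
|theta_initial|=0.4000 |theta_final|=37726/2011695 (≈0.0188) -> not increased

Answer: no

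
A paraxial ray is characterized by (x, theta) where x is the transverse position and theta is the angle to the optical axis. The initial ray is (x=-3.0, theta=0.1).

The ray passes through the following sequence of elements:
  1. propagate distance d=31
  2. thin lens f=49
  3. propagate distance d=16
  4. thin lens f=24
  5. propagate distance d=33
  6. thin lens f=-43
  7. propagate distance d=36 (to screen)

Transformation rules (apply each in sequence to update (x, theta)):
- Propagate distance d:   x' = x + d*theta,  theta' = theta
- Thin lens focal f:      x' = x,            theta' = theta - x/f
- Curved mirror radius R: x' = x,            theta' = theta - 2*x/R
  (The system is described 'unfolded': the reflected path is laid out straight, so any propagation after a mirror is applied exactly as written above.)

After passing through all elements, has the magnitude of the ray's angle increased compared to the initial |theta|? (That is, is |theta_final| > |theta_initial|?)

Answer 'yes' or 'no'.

Answer: no

Derivation:
Initial: x=-3.0000 theta=0.1000
After 1 (propagate distance d=31): x=0.1000 theta=0.1000
After 2 (thin lens f=49): x=0.1000 theta=24/245 (≈0.0980)
After 3 (propagate distance d=16): x=817/490 (≈1.6673) theta=24/245 (≈0.0980)
After 4 (thin lens f=24): x=817/490 (≈1.6673) theta=67/2352 (≈0.0285)
After 5 (propagate distance d=33): x=10221/3920 (≈2.6074) theta=67/2352 (≈0.0285)
After 6 (thin lens f=-43): x=10221/3920 (≈2.6074) theta=11267/126420 (≈0.0891)
After 7 (propagate distance d=36 (to screen)): x=980319/168560 (≈5.8158) theta=11267/126420 (≈0.0891)
|theta_initial|=0.1000 |theta_final|=11267/126420 (≈0.0891) -> not increased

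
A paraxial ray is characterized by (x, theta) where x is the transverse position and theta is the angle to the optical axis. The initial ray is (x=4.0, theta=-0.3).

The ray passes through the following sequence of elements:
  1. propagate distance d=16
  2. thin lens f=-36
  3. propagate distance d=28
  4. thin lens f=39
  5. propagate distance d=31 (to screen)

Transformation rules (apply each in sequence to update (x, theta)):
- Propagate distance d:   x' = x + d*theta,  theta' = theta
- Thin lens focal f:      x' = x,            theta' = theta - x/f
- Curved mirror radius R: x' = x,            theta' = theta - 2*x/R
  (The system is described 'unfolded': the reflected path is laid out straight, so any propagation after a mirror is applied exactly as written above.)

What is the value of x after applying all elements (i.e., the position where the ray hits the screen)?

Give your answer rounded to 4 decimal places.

Answer: -12.0037

Derivation:
Initial: x=4.0000 theta=-0.3000
After 1 (propagate distance d=16): x=-0.8000 theta=-0.3000
After 2 (thin lens f=-36): x=-0.8000 theta=-29/90 (≈-0.3222)
After 3 (propagate distance d=28): x=-442/45 (≈-9.8222) theta=-29/90 (≈-0.3222)
After 4 (thin lens f=39): x=-442/45 (≈-9.8222) theta=-19/270 (≈-0.0704)
After 5 (propagate distance d=31 (to screen)): x=-3241/270 (≈-12.0037) theta=-19/270 (≈-0.0704)
Rounded to 4 decimal places: x = -12.0037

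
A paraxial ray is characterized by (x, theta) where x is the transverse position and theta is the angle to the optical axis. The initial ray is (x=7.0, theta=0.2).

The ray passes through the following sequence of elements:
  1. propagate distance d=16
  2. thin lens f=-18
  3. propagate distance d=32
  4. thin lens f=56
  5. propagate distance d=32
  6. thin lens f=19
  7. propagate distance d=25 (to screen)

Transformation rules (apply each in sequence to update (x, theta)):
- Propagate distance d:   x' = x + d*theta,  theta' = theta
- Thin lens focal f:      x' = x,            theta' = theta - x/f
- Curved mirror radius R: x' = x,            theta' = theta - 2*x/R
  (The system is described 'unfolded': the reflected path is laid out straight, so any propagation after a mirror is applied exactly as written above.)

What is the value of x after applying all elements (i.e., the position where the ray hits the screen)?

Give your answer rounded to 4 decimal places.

Initial: x=7.0000 theta=0.2000
After 1 (propagate distance d=16): x=10.2000 theta=0.2000
After 2 (thin lens f=-18): x=10.2000 theta=23/30 (≈0.7667)
After 3 (propagate distance d=32): x=521/15 (≈34.7333) theta=23/30 (≈0.7667)
After 4 (thin lens f=56): x=521/15 (≈34.7333) theta=41/280 (≈0.1464)
After 5 (propagate distance d=32): x=4139/105 (≈39.4190) theta=41/280 (≈0.1464)
After 6 (thin lens f=19): x=4139/105 (≈39.4190) theta=-6155/3192 (≈-1.9283)
After 7 (propagate distance d=25 (to screen)): x=-46749/5320 (≈-8.7874) theta=-6155/3192 (≈-1.9283)
Rounded to 4 decimal places: x = -8.7874

Answer: -8.7874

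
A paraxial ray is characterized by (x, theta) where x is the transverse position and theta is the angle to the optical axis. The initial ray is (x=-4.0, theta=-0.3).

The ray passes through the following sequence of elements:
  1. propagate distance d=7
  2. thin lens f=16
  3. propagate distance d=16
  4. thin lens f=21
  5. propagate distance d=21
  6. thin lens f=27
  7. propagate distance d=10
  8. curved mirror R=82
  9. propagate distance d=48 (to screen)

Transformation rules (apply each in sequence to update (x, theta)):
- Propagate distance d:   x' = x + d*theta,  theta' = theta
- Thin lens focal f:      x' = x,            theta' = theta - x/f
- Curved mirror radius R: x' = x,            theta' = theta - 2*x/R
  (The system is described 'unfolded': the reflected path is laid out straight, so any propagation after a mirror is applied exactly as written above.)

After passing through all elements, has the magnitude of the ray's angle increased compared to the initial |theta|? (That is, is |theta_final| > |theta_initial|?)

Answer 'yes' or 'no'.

Answer: no

Derivation:
Initial: x=-4.0000 theta=-0.3000
After 1 (propagate distance d=7): x=-6.1000 theta=-0.3000
After 2 (thin lens f=16): x=-6.1000 theta=13/160 (≈0.0813)
After 3 (propagate distance d=16): x=-4.8000 theta=13/160 (≈0.0813)
After 4 (thin lens f=21): x=-4.8000 theta=347/1120 (≈0.3098)
After 5 (propagate distance d=21): x=273/160 (≈1.7063) theta=347/1120 (≈0.3098)
After 6 (thin lens f=27): x=273/160 (≈1.7063) theta=1243/5040 (≈0.2466)
After 7 (propagate distance d=10): x=42059/10080 (≈4.1725) theta=1243/5040 (≈0.2466)
After 8 (curved mirror R=82): x=42059/10080 (≈4.1725) theta=59867/413280 (≈0.1449)
After 9 (propagate distance d=48 (to screen)): x=919607/82656 (≈11.1257) theta=59867/413280 (≈0.1449)
|theta_initial|=0.3000 |theta_final|=59867/413280 (≈0.1449) -> not increased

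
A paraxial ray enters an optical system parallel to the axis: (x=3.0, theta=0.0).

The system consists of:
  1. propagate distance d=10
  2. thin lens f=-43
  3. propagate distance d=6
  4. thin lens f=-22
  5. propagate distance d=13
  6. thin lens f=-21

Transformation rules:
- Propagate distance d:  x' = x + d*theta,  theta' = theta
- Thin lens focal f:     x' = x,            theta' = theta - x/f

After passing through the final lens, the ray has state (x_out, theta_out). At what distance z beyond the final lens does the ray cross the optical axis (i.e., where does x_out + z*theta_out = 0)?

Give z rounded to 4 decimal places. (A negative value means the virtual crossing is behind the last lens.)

Initial: x=3.0000 theta=0.0000
After 1 (propagate distance d=10): x=3.0000 theta=0.0000
After 2 (thin lens f=-43): x=3.0000 theta=3/43 (≈0.0698)
After 3 (propagate distance d=6): x=147/43 (≈3.4186) theta=3/43 (≈0.0698)
After 4 (thin lens f=-22): x=147/43 (≈3.4186) theta=213/946 (≈0.2252)
After 5 (propagate distance d=13): x=6003/946 (≈6.3457) theta=213/946 (≈0.2252)
After 6 (thin lens f=-21): x=6003/946 (≈6.3457) theta=1746/3311 (≈0.5273)
z_focus = -x_out/theta_out = -(6003/946)/(1746/3311) = -4669/388 ≈ -12.0335
Rounded to 4 decimal places: z = -12.0335

Answer: -12.0335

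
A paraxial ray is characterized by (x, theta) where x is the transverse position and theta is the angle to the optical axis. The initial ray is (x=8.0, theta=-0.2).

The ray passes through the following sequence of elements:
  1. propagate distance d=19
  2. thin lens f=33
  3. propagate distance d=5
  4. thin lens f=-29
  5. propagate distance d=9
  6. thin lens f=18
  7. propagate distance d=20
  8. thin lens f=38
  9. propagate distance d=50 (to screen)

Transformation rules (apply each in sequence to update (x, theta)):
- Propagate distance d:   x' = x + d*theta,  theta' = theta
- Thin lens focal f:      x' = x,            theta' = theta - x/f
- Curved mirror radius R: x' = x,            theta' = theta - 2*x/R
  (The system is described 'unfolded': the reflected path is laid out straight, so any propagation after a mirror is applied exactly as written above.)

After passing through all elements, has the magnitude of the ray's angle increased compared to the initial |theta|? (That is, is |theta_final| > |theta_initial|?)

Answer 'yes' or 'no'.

Answer: no

Derivation:
Initial: x=8.0000 theta=-0.2000
After 1 (propagate distance d=19): x=4.2000 theta=-0.2000
After 2 (thin lens f=33): x=4.2000 theta=-18/55 (≈-0.3273)
After 3 (propagate distance d=5): x=141/55 (≈2.5636) theta=-18/55 (≈-0.3273)
After 4 (thin lens f=-29): x=141/55 (≈2.5636) theta=-381/1595 (≈-0.2389)
After 5 (propagate distance d=9): x=12/29 (≈0.4138) theta=-381/1595 (≈-0.2389)
After 6 (thin lens f=18): x=12/29 (≈0.4138) theta=-1253/4785 (≈-0.2619)
After 7 (propagate distance d=20): x=-4616/957 (≈-4.8234) theta=-1253/4785 (≈-0.2619)
After 8 (thin lens f=38): x=-4616/957 (≈-4.8234) theta=-141/1045 (≈-0.1349)
After 9 (propagate distance d=50 (to screen)): x=-210374/18183 (≈-11.5698) theta=-141/1045 (≈-0.1349)
|theta_initial|=0.2000 |theta_final|=141/1045 (≈0.1349) -> not increased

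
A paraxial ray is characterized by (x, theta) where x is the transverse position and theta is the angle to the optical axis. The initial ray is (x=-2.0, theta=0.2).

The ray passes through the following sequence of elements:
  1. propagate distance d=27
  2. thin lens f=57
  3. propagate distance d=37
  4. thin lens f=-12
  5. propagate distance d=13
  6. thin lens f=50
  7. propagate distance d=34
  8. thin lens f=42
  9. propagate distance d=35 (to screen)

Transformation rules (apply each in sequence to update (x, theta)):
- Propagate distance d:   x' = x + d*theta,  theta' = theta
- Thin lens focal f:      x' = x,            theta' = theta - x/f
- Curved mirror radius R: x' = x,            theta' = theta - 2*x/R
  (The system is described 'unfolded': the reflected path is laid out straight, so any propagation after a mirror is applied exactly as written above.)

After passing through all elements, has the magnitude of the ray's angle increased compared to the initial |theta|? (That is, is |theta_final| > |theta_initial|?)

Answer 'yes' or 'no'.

Initial: x=-2.0000 theta=0.2000
After 1 (propagate distance d=27): x=3.4000 theta=0.2000
After 2 (thin lens f=57): x=3.4000 theta=8/57 (≈0.1404)
After 3 (propagate distance d=37): x=2449/285 (≈8.5930) theta=8/57 (≈0.1404)
After 4 (thin lens f=-12): x=2449/285 (≈8.5930) theta=2929/3420 (≈0.8564)
After 5 (propagate distance d=13): x=13493/684 (≈19.7266) theta=2929/3420 (≈0.8564)
After 6 (thin lens f=50): x=13493/684 (≈19.7266) theta=15797/34200 (≈0.4619)
After 7 (propagate distance d=34): x=100979/2850 (≈35.4312) theta=15797/34200 (≈0.4619)
After 8 (thin lens f=42): x=100979/2850 (≈35.4312) theta=-91379/239400 (≈-0.3817)
After 9 (propagate distance d=35 (to screen)): x=754853/34200 (≈22.0717) theta=-91379/239400 (≈-0.3817)
|theta_initial|=0.2000 |theta_final|=91379/239400 (≈0.3817) -> increased

Answer: yes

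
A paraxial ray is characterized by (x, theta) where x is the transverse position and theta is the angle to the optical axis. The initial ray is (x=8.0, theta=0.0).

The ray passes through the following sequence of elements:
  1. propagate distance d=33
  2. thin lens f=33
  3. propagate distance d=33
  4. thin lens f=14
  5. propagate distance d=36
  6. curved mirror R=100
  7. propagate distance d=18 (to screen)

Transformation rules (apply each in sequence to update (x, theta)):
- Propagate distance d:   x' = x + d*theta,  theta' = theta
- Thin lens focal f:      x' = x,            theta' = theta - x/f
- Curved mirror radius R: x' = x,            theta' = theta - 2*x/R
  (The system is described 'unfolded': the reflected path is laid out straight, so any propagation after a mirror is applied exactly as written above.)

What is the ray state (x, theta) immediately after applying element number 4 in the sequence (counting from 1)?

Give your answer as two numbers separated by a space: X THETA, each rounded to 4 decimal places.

Initial: x=8.0000 theta=0.0000
After 1 (propagate distance d=33): x=8.0000 theta=0.0000
After 2 (thin lens f=33): x=8.0000 theta=-8/33 (≈-0.2424)
After 3 (propagate distance d=33): x=0.0000 theta=-8/33 (≈-0.2424)
After 4 (thin lens f=14): x=0.0000 theta=-8/33 (≈-0.2424)
Rounded to 4 decimal places: x = 0.0000, theta = -0.2424

Answer: 0.0000 -0.2424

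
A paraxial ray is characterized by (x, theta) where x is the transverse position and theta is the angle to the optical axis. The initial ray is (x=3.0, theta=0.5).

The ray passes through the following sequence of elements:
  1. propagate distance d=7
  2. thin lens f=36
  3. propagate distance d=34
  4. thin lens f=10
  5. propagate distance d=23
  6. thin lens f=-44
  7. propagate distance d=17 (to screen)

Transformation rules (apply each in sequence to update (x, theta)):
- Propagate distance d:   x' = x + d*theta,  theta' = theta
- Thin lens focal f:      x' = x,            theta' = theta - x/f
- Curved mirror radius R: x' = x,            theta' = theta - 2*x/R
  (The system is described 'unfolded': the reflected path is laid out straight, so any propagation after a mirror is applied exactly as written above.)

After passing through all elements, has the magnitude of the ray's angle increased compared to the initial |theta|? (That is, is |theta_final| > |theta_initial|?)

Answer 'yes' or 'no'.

Initial: x=3.0000 theta=0.5000
After 1 (propagate distance d=7): x=6.5000 theta=0.5000
After 2 (thin lens f=36): x=6.5000 theta=23/72 (≈0.3194)
After 3 (propagate distance d=34): x=625/36 (≈17.3611) theta=23/72 (≈0.3194)
After 4 (thin lens f=10): x=625/36 (≈17.3611) theta=-17/12 (≈-1.4167)
After 5 (propagate distance d=23): x=-137/9 (≈-15.2222) theta=-17/12 (≈-1.4167)
After 6 (thin lens f=-44): x=-137/9 (≈-15.2222) theta=-349/198 (≈-1.7626)
After 7 (propagate distance d=17 (to screen)): x=-8947/198 (≈-45.1869) theta=-349/198 (≈-1.7626)
|theta_initial|=0.5000 |theta_final|=349/198 (≈1.7626) -> increased

Answer: yes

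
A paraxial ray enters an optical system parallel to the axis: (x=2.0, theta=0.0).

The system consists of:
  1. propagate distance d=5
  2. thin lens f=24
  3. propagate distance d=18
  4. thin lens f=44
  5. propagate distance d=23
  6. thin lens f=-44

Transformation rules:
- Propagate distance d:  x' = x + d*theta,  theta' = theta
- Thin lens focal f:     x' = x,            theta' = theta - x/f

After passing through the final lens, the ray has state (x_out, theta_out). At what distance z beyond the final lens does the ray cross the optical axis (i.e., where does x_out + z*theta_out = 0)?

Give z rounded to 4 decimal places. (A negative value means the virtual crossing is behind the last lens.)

Answer: -12.6325

Derivation:
Initial: x=2.0000 theta=0.0000
After 1 (propagate distance d=5): x=2.0000 theta=0.0000
After 2 (thin lens f=24): x=2.0000 theta=-1/12 (≈-0.0833)
After 3 (propagate distance d=18): x=0.5000 theta=-1/12 (≈-0.0833)
After 4 (thin lens f=44): x=0.5000 theta=-25/264 (≈-0.0947)
After 5 (propagate distance d=23): x=-443/264 (≈-1.6780) theta=-25/264 (≈-0.0947)
After 6 (thin lens f=-44): x=-443/264 (≈-1.6780) theta=-1543/11616 (≈-0.1328)
z_focus = -x_out/theta_out = -(-443/264)/(-1543/11616) = -19492/1543 ≈ -12.6325
Rounded to 4 decimal places: z = -12.6325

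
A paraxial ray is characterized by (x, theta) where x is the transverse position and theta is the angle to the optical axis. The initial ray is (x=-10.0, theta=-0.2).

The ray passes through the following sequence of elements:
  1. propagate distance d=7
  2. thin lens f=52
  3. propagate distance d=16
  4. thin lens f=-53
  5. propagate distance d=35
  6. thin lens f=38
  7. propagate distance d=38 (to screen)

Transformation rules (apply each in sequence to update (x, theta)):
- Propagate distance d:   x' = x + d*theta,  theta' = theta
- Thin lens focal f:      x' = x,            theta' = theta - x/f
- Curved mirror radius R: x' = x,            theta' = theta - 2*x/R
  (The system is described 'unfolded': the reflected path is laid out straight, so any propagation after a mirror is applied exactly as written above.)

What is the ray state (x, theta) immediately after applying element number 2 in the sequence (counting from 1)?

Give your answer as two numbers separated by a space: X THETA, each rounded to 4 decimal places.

Initial: x=-10.0000 theta=-0.2000
After 1 (propagate distance d=7): x=-11.4000 theta=-0.2000
After 2 (thin lens f=52): x=-11.4000 theta=1/52 (≈0.0192)
Rounded to 4 decimal places: x = -11.4000, theta = 0.0192

Answer: -11.4000 0.0192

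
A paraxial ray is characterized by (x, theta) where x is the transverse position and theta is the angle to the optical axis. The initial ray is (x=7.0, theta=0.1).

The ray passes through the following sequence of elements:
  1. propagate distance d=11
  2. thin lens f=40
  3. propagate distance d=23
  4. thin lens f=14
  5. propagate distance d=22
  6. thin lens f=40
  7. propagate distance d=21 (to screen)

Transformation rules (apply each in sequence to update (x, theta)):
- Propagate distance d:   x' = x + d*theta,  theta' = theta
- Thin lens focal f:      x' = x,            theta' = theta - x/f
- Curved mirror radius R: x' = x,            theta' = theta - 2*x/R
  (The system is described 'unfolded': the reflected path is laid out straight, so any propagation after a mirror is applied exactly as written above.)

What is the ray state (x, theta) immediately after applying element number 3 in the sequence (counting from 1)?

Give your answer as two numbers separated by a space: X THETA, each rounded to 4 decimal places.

Answer: 5.7425 -0.1025

Derivation:
Initial: x=7.0000 theta=0.1000
After 1 (propagate distance d=11): x=8.1000 theta=0.1000
After 2 (thin lens f=40): x=8.1000 theta=-0.1025
After 3 (propagate distance d=23): x=5.7425 theta=-0.1025
Rounded to 4 decimal places: x = 5.7425, theta = -0.1025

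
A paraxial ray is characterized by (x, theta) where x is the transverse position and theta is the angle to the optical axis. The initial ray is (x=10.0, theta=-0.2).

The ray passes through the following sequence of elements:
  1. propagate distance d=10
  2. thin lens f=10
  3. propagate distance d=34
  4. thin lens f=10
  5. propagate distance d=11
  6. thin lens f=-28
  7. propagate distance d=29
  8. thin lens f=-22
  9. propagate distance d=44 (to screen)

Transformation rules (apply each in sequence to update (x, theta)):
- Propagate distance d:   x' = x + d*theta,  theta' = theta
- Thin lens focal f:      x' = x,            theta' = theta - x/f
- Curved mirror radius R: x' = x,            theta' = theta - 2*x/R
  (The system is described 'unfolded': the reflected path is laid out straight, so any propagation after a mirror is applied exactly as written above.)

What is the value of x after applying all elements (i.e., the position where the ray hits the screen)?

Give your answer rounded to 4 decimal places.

Answer: 145.1000

Derivation:
Initial: x=10.0000 theta=-0.2000
After 1 (propagate distance d=10): x=8.0000 theta=-0.2000
After 2 (thin lens f=10): x=8.0000 theta=-1.0000
After 3 (propagate distance d=34): x=-26.0000 theta=-1.0000
After 4 (thin lens f=10): x=-26.0000 theta=1.6000
After 5 (propagate distance d=11): x=-8.4000 theta=1.6000
After 6 (thin lens f=-28): x=-8.4000 theta=1.3000
After 7 (propagate distance d=29): x=29.3000 theta=1.3000
After 8 (thin lens f=-22): x=29.3000 theta=579/220 (≈2.6318)
After 9 (propagate distance d=44 (to screen)): x=145.1000 theta=579/220 (≈2.6318)
Rounded to 4 decimal places: x = 145.1000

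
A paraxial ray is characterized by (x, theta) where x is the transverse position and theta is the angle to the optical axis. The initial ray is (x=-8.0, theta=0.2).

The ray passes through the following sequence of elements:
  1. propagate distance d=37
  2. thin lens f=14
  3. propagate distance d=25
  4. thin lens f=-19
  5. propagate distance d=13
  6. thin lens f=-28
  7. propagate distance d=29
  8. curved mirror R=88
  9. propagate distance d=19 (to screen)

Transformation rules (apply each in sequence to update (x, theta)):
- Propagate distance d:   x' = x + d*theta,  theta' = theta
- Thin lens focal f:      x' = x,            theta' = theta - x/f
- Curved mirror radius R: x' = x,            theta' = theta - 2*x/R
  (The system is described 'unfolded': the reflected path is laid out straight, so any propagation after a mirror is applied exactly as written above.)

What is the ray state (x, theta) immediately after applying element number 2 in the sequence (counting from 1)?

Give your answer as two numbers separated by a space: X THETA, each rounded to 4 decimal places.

Initial: x=-8.0000 theta=0.2000
After 1 (propagate distance d=37): x=-0.6000 theta=0.2000
After 2 (thin lens f=14): x=-0.6000 theta=17/70 (≈0.2429)
Rounded to 4 decimal places: x = -0.6000, theta = 0.2429

Answer: -0.6000 0.2429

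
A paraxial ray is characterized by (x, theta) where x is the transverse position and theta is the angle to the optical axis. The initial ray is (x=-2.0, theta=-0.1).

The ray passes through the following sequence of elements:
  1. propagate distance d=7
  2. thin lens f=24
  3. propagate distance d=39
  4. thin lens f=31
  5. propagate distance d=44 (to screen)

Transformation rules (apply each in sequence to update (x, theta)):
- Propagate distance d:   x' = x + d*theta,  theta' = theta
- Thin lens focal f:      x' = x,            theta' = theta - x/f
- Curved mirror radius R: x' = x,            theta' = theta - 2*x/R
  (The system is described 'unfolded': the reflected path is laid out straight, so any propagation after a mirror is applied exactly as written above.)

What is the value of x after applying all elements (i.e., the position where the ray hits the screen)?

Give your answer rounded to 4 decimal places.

Initial: x=-2.0000 theta=-0.1000
After 1 (propagate distance d=7): x=-2.7000 theta=-0.1000
After 2 (thin lens f=24): x=-2.7000 theta=0.0125
After 3 (propagate distance d=39): x=-2.2125 theta=0.0125
After 4 (thin lens f=31): x=-2.2125 theta=13/155 (≈0.0839)
After 5 (propagate distance d=44 (to screen)): x=733/496 (≈1.4778) theta=13/155 (≈0.0839)
Rounded to 4 decimal places: x = 1.4778

Answer: 1.4778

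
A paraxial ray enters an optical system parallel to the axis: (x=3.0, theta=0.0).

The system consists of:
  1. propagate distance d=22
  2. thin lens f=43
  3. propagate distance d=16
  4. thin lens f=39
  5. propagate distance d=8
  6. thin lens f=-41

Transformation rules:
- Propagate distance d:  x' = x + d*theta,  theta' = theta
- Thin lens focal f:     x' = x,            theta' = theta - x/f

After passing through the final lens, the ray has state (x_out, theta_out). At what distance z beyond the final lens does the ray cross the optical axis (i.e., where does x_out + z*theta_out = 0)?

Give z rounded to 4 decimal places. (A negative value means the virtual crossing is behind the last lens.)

Answer: 9.8693

Derivation:
Initial: x=3.0000 theta=0.0000
After 1 (propagate distance d=22): x=3.0000 theta=0.0000
After 2 (thin lens f=43): x=3.0000 theta=-3/43 (≈-0.0698)
After 3 (propagate distance d=16): x=81/43 (≈1.8837) theta=-3/43 (≈-0.0698)
After 4 (thin lens f=39): x=81/43 (≈1.8837) theta=-66/559 (≈-0.1181)
After 5 (propagate distance d=8): x=525/559 (≈0.9392) theta=-66/559 (≈-0.1181)
After 6 (thin lens f=-41): x=525/559 (≈0.9392) theta=-2181/22919 (≈-0.0952)
z_focus = -x_out/theta_out = -(525/559)/(-2181/22919) = 7175/727 ≈ 9.8693
Rounded to 4 decimal places: z = 9.8693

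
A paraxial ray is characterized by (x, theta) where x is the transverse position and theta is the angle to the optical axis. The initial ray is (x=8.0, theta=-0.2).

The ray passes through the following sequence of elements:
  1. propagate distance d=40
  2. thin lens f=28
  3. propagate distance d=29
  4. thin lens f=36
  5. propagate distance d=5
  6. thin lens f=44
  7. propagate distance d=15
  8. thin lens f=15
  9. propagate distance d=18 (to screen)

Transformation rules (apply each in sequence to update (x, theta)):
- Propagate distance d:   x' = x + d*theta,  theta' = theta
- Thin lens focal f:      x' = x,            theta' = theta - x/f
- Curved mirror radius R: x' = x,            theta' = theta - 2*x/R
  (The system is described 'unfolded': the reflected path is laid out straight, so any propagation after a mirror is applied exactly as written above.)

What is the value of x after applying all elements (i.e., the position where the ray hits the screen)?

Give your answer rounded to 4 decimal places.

Answer: 2.6591

Derivation:
Initial: x=8.0000 theta=-0.2000
After 1 (propagate distance d=40): x=0.0000 theta=-0.2000
After 2 (thin lens f=28): x=0.0000 theta=-0.2000
After 3 (propagate distance d=29): x=-5.8000 theta=-0.2000
After 4 (thin lens f=36): x=-5.8000 theta=-7/180 (≈-0.0389)
After 5 (propagate distance d=5): x=-1079/180 (≈-5.9944) theta=-7/180 (≈-0.0389)
After 6 (thin lens f=44): x=-1079/180 (≈-5.9944) theta=257/2640 (≈0.0973)
After 7 (propagate distance d=15): x=-35911/7920 (≈-4.5342) theta=257/2640 (≈0.0973)
After 8 (thin lens f=15): x=-35911/7920 (≈-4.5342) theta=1079/2700 (≈0.3996)
After 9 (propagate distance d=18 (to screen)): x=105301/39600 (≈2.6591) theta=1079/2700 (≈0.3996)
Rounded to 4 decimal places: x = 2.6591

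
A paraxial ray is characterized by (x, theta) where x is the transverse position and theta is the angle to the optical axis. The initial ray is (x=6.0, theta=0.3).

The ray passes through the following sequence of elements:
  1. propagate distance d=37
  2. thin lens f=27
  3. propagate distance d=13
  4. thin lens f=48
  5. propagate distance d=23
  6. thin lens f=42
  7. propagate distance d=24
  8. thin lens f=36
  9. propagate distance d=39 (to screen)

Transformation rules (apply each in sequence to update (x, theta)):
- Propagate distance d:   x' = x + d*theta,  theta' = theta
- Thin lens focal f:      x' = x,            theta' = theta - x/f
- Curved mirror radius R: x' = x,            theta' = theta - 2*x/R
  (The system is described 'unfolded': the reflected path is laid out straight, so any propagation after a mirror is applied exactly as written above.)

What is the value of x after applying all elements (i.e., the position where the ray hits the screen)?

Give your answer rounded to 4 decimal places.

Answer: -21.1933

Derivation:
Initial: x=6.0000 theta=0.3000
After 1 (propagate distance d=37): x=17.1000 theta=0.3000
After 2 (thin lens f=27): x=17.1000 theta=-1/3 (≈-0.3333)
After 3 (propagate distance d=13): x=383/30 (≈12.7667) theta=-1/3 (≈-0.3333)
After 4 (thin lens f=48): x=383/30 (≈12.7667) theta=-863/1440 (≈-0.5993)
After 5 (propagate distance d=23): x=-293/288 (≈-1.0174) theta=-863/1440 (≈-0.5993)
After 6 (thin lens f=42): x=-293/288 (≈-1.0174) theta=-34781/60480 (≈-0.5751)
After 7 (propagate distance d=24): x=-49793/3360 (≈-14.8193) theta=-34781/60480 (≈-0.5751)
After 8 (thin lens f=36): x=-49793/3360 (≈-14.8193) theta=-19769/120960 (≈-0.1634)
After 9 (propagate distance d=39 (to screen)): x=-854513/40320 (≈-21.1933) theta=-19769/120960 (≈-0.1634)
Rounded to 4 decimal places: x = -21.1933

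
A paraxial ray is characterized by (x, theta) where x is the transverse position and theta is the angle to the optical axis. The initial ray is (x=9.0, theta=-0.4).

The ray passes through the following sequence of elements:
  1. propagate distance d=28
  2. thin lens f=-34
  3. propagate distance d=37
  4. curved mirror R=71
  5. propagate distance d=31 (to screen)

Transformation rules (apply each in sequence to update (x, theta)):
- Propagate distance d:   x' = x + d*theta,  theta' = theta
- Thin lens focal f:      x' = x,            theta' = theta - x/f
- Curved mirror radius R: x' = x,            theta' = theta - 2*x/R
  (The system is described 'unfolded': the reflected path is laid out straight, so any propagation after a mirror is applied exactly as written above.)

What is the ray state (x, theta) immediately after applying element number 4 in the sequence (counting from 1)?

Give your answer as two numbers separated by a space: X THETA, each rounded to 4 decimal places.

Answer: -19.3941 0.0816

Derivation:
Initial: x=9.0000 theta=-0.4000
After 1 (propagate distance d=28): x=-2.2000 theta=-0.4000
After 2 (thin lens f=-34): x=-2.2000 theta=-79/170 (≈-0.4647)
After 3 (propagate distance d=37): x=-3297/170 (≈-19.3941) theta=-79/170 (≈-0.4647)
After 4 (curved mirror R=71): x=-3297/170 (≈-19.3941) theta=197/2414 (≈0.0816)
Rounded to 4 decimal places: x = -19.3941, theta = 0.0816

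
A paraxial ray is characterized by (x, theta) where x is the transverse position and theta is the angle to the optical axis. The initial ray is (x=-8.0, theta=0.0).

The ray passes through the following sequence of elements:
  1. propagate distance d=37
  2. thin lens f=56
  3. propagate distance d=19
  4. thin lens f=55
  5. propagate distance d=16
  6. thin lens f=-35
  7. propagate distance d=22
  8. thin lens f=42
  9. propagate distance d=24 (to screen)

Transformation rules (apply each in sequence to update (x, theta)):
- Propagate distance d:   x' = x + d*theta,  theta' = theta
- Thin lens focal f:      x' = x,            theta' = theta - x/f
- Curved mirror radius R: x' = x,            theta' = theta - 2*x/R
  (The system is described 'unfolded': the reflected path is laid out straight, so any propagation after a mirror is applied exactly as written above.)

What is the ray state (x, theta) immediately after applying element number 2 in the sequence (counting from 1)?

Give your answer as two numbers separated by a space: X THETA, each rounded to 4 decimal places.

Answer: -8.0000 0.1429

Derivation:
Initial: x=-8.0000 theta=0.0000
After 1 (propagate distance d=37): x=-8.0000 theta=0.0000
After 2 (thin lens f=56): x=-8.0000 theta=1/7 (≈0.1429)
Rounded to 4 decimal places: x = -8.0000, theta = 0.1429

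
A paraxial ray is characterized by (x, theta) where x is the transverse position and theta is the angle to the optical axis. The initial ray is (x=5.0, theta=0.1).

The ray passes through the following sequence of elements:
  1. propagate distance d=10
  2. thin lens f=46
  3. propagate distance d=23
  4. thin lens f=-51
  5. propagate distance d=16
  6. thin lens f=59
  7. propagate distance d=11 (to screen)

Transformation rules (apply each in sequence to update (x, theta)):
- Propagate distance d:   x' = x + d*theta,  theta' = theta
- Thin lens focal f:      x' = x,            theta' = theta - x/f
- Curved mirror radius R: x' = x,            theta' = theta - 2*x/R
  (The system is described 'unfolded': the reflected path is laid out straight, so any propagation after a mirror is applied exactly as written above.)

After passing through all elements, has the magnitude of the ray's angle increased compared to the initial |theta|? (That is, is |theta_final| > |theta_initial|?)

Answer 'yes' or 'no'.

Initial: x=5.0000 theta=0.1000
After 1 (propagate distance d=10): x=6.0000 theta=0.1000
After 2 (thin lens f=46): x=6.0000 theta=-7/230 (≈-0.0304)
After 3 (propagate distance d=23): x=5.3000 theta=-7/230 (≈-0.0304)
After 4 (thin lens f=-51): x=5.3000 theta=431/5865 (≈0.0735)
After 5 (propagate distance d=16): x=75961/11730 (≈6.4758) theta=431/5865 (≈0.0735)
After 6 (thin lens f=59): x=75961/11730 (≈6.4758) theta=-25103/692070 (≈-0.0363)
After 7 (propagate distance d=11 (to screen)): x=2102783/346035 (≈6.0768) theta=-25103/692070 (≈-0.0363)
|theta_initial|=0.1000 |theta_final|=25103/692070 (≈0.0363) -> not increased

Answer: no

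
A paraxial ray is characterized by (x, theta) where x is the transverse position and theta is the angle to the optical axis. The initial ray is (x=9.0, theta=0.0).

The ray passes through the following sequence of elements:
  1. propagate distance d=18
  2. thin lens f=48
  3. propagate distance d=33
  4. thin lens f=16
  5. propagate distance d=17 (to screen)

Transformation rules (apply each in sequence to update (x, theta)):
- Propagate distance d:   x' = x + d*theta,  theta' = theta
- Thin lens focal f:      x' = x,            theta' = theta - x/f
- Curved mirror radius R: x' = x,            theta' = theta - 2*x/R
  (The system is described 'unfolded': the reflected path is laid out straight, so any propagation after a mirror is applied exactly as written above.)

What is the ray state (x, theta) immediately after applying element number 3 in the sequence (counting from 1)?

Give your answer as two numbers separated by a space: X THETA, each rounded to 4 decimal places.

Initial: x=9.0000 theta=0.0000
After 1 (propagate distance d=18): x=9.0000 theta=0.0000
After 2 (thin lens f=48): x=9.0000 theta=-0.1875
After 3 (propagate distance d=33): x=2.8125 theta=-0.1875
Rounded to 4 decimal places: x = 2.8125, theta = -0.1875

Answer: 2.8125 -0.1875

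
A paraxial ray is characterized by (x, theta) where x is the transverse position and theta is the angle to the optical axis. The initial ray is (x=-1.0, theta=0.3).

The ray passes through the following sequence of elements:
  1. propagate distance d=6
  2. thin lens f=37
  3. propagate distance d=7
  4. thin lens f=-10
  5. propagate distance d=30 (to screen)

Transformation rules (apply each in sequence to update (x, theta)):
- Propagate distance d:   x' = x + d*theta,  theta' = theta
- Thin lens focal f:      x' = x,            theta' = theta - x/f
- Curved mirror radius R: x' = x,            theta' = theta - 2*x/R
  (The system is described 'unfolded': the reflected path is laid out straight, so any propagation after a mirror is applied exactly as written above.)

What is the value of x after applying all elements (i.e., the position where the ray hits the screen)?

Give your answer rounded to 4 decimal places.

Initial: x=-1.0000 theta=0.3000
After 1 (propagate distance d=6): x=0.8000 theta=0.3000
After 2 (thin lens f=37): x=0.8000 theta=103/370 (≈0.2784)
After 3 (propagate distance d=7): x=1017/370 (≈2.7486) theta=103/370 (≈0.2784)
After 4 (thin lens f=-10): x=1017/370 (≈2.7486) theta=2047/3700 (≈0.5532)
After 5 (propagate distance d=30 (to screen)): x=3579/185 (≈19.3459) theta=2047/3700 (≈0.5532)
Rounded to 4 decimal places: x = 19.3459

Answer: 19.3459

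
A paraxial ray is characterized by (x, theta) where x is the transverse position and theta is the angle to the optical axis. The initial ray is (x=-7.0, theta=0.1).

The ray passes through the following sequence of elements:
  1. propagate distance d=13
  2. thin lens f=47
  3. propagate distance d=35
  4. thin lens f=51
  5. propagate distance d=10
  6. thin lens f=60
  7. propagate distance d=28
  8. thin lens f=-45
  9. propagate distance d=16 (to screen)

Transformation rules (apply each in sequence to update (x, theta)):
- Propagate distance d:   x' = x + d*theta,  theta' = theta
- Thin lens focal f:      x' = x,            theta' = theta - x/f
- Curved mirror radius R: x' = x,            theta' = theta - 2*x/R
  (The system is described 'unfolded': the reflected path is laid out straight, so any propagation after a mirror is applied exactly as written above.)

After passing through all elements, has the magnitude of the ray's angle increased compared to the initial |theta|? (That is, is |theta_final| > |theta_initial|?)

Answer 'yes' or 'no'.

Initial: x=-7.0000 theta=0.1000
After 1 (propagate distance d=13): x=-5.7000 theta=0.1000
After 2 (thin lens f=47): x=-5.7000 theta=52/235 (≈0.2213)
After 3 (propagate distance d=35): x=961/470 (≈2.0447) theta=52/235 (≈0.2213)
After 4 (thin lens f=51): x=961/470 (≈2.0447) theta=4343/23970 (≈0.1812)
After 5 (propagate distance d=10): x=92441/23970 (≈3.8565) theta=4343/23970 (≈0.1812)
After 6 (thin lens f=60): x=92441/23970 (≈3.8565) theta=168139/1438200 (≈0.1169)
After 7 (propagate distance d=28): x=1281794/179775 (≈7.1300) theta=168139/1438200 (≈0.1169)
After 8 (thin lens f=-45): x=1281794/179775 (≈7.1300) theta=1048271/3807000 (≈0.2754)
After 9 (propagate distance d=16 (to screen)): x=93321944/8089875 (≈11.5356) theta=1048271/3807000 (≈0.2754)
|theta_initial|=0.1000 |theta_final|=1048271/3807000 (≈0.2754) -> increased

Answer: yes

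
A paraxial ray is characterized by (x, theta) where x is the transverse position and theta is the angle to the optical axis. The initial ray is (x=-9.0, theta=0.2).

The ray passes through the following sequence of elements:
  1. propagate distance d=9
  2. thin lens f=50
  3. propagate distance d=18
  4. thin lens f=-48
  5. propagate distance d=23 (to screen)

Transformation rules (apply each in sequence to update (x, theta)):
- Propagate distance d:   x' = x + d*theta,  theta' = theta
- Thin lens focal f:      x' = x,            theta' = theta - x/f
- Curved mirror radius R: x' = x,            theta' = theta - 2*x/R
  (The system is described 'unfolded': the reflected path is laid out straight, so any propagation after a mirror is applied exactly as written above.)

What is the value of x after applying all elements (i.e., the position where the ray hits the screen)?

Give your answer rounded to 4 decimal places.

Initial: x=-9.0000 theta=0.2000
After 1 (propagate distance d=9): x=-7.2000 theta=0.2000
After 2 (thin lens f=50): x=-7.2000 theta=0.3440
After 3 (propagate distance d=18): x=-1.0080 theta=0.3440
After 4 (thin lens f=-48): x=-1.0080 theta=0.3230
After 5 (propagate distance d=23 (to screen)): x=6.4210 theta=0.3230
Rounded to 4 decimal places: x = 6.4210

Answer: 6.4210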